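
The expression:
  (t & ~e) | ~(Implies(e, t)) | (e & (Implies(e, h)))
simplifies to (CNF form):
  (e | t) & (t | ~t) & (e | h | t) & (e | h | ~e) & (e | t | ~e) & (h | t | ~t) & (h | ~e | ~t) & (t | ~e | ~t)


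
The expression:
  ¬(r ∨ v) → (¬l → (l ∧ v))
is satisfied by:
  {v: True, r: True, l: True}
  {v: True, r: True, l: False}
  {v: True, l: True, r: False}
  {v: True, l: False, r: False}
  {r: True, l: True, v: False}
  {r: True, l: False, v: False}
  {l: True, r: False, v: False}


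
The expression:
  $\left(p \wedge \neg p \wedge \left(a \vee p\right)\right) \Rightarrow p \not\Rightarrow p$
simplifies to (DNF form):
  $\text{True}$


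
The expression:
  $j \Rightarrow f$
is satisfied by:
  {f: True, j: False}
  {j: False, f: False}
  {j: True, f: True}


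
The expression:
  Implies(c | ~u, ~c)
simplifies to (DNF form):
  ~c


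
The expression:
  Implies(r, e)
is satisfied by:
  {e: True, r: False}
  {r: False, e: False}
  {r: True, e: True}


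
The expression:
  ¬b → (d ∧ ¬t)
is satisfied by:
  {b: True, d: True, t: False}
  {b: True, t: False, d: False}
  {b: True, d: True, t: True}
  {b: True, t: True, d: False}
  {d: True, t: False, b: False}


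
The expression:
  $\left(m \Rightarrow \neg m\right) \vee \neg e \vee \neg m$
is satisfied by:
  {m: False, e: False}
  {e: True, m: False}
  {m: True, e: False}


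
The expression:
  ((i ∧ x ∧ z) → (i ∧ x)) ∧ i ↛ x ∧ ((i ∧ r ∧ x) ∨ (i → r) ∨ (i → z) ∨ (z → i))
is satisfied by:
  {i: True, x: False}


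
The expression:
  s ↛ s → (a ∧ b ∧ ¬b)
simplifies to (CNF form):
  True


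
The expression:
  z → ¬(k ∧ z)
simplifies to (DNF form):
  ¬k ∨ ¬z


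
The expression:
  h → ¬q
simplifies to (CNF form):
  ¬h ∨ ¬q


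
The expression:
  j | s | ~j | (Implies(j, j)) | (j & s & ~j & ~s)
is always true.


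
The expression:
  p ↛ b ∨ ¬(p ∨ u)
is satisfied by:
  {u: False, p: False, b: False}
  {b: True, u: False, p: False}
  {p: True, u: False, b: False}
  {p: True, u: True, b: False}


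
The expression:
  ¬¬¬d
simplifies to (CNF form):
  ¬d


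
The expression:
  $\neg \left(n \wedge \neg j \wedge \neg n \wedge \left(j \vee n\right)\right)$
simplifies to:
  $\text{True}$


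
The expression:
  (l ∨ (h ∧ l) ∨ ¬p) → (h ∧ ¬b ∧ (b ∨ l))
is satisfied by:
  {h: True, p: True, b: False, l: False}
  {p: True, h: False, b: False, l: False}
  {h: True, b: True, p: True, l: False}
  {b: True, p: True, h: False, l: False}
  {l: True, h: True, p: True, b: False}
  {l: True, h: True, p: False, b: False}


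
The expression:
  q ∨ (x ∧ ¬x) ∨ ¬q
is always true.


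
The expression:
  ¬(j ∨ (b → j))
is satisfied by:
  {b: True, j: False}


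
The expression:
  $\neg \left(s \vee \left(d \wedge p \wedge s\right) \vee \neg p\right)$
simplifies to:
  $p \wedge \neg s$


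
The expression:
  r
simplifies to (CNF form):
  r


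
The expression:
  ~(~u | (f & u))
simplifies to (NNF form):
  u & ~f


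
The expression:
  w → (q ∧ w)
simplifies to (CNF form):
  q ∨ ¬w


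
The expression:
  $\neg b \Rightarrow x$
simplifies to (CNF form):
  $b \vee x$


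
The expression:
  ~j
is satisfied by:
  {j: False}


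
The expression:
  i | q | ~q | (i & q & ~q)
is always true.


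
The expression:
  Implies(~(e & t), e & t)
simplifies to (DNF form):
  e & t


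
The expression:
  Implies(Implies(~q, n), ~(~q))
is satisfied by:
  {q: True, n: False}
  {n: False, q: False}
  {n: True, q: True}


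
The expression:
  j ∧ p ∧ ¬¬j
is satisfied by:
  {p: True, j: True}


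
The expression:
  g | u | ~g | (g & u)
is always true.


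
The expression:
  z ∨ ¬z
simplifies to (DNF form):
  True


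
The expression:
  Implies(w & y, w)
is always true.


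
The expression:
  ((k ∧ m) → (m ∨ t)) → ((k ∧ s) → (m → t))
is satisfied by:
  {t: True, s: False, k: False, m: False}
  {t: False, s: False, k: False, m: False}
  {t: True, m: True, s: False, k: False}
  {m: True, t: False, s: False, k: False}
  {t: True, k: True, m: False, s: False}
  {k: True, m: False, s: False, t: False}
  {t: True, m: True, k: True, s: False}
  {m: True, k: True, t: False, s: False}
  {t: True, s: True, m: False, k: False}
  {s: True, m: False, k: False, t: False}
  {t: True, m: True, s: True, k: False}
  {m: True, s: True, t: False, k: False}
  {t: True, k: True, s: True, m: False}
  {k: True, s: True, m: False, t: False}
  {t: True, m: True, k: True, s: True}


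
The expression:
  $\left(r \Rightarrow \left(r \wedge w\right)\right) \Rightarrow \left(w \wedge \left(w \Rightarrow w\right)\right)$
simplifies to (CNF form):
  $r \vee w$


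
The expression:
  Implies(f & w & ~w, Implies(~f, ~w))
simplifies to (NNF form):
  True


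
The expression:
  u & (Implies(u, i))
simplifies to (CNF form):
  i & u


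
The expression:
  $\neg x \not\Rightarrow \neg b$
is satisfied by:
  {b: True, x: False}


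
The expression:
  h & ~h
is never true.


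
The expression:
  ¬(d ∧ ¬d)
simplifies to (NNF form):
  True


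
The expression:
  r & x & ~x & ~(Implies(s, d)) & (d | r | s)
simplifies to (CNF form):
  False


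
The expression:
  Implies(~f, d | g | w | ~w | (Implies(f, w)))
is always true.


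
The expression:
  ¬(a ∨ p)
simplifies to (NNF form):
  ¬a ∧ ¬p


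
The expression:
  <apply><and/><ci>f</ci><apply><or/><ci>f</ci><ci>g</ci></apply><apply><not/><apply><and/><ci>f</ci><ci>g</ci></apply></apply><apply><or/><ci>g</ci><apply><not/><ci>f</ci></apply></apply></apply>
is never true.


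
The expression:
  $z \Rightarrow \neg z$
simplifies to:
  $\neg z$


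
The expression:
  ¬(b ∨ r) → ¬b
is always true.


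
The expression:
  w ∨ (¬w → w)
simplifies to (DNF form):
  w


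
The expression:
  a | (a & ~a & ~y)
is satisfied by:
  {a: True}


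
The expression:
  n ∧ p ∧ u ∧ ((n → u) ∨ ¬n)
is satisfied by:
  {p: True, u: True, n: True}


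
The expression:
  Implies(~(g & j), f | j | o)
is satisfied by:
  {o: True, f: True, j: True}
  {o: True, f: True, j: False}
  {o: True, j: True, f: False}
  {o: True, j: False, f: False}
  {f: True, j: True, o: False}
  {f: True, j: False, o: False}
  {j: True, f: False, o: False}


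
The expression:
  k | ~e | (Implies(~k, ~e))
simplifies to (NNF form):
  k | ~e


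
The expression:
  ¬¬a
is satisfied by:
  {a: True}


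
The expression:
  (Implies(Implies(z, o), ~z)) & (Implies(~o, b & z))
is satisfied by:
  {b: True, o: True, z: False}
  {o: True, z: False, b: False}
  {b: True, z: True, o: False}


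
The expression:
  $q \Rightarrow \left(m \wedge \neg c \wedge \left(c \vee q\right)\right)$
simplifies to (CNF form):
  $\left(m \vee \neg q\right) \wedge \left(\neg c \vee \neg q\right)$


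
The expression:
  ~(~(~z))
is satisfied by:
  {z: False}


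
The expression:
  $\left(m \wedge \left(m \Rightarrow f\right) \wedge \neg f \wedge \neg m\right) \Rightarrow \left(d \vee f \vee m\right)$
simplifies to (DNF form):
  $\text{True}$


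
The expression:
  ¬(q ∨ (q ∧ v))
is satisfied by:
  {q: False}


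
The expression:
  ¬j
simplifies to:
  ¬j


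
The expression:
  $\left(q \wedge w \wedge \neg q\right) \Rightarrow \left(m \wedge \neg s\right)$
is always true.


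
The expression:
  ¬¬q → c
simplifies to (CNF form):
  c ∨ ¬q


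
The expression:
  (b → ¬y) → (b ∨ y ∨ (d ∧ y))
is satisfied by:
  {y: True, b: True}
  {y: True, b: False}
  {b: True, y: False}


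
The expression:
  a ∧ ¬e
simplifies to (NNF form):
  a ∧ ¬e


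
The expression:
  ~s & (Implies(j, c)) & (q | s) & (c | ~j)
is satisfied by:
  {c: True, q: True, s: False, j: False}
  {q: True, j: False, c: False, s: False}
  {j: True, c: True, q: True, s: False}


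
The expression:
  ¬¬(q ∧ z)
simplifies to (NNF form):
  q ∧ z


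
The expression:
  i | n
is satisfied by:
  {i: True, n: True}
  {i: True, n: False}
  {n: True, i: False}


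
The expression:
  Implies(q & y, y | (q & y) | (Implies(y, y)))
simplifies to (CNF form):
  True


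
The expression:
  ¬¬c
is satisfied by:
  {c: True}


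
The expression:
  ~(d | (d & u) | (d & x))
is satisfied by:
  {d: False}


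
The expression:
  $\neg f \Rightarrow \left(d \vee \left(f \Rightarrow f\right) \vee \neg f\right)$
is always true.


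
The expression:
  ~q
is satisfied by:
  {q: False}


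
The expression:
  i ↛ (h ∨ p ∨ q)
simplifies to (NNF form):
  i ∧ ¬h ∧ ¬p ∧ ¬q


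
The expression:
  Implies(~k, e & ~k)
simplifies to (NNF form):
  e | k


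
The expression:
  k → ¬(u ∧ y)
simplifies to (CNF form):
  ¬k ∨ ¬u ∨ ¬y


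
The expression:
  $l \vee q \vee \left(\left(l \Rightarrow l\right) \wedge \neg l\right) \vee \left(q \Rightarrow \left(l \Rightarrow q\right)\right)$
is always true.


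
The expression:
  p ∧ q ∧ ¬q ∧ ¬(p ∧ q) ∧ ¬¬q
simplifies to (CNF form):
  False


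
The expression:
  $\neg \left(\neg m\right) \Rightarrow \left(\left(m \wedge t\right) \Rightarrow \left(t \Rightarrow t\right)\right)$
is always true.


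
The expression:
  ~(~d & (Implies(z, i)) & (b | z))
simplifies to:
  d | (z & ~i) | (~b & ~z)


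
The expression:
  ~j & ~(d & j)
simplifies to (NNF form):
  ~j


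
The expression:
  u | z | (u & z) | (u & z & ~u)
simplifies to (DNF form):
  u | z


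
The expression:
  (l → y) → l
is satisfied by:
  {l: True}


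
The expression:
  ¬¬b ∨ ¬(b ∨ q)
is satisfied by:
  {b: True, q: False}
  {q: False, b: False}
  {q: True, b: True}


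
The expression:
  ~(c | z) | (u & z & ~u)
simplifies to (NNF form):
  ~c & ~z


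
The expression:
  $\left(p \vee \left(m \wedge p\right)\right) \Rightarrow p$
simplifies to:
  $\text{True}$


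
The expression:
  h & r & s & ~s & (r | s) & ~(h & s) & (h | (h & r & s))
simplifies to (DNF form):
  False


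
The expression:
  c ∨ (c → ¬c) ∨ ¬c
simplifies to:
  True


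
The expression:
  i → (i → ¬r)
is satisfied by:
  {i: False, r: False}
  {r: True, i: False}
  {i: True, r: False}


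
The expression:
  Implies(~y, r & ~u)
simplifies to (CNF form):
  (r | y) & (y | ~u)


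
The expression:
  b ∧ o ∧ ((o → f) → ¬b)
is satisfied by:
  {b: True, o: True, f: False}


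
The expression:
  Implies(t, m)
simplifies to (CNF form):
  m | ~t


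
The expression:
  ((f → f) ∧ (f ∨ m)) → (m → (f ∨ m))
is always true.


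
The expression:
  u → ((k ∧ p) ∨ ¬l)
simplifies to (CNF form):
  (k ∨ ¬l ∨ ¬u) ∧ (p ∨ ¬l ∨ ¬u)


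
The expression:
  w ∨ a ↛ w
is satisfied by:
  {a: True, w: True}
  {a: True, w: False}
  {w: True, a: False}


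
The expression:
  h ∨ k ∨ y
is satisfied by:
  {y: True, k: True, h: True}
  {y: True, k: True, h: False}
  {y: True, h: True, k: False}
  {y: True, h: False, k: False}
  {k: True, h: True, y: False}
  {k: True, h: False, y: False}
  {h: True, k: False, y: False}


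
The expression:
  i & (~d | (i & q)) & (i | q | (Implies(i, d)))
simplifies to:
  i & (q | ~d)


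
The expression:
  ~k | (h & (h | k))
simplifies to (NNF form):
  h | ~k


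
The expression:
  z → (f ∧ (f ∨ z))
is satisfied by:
  {f: True, z: False}
  {z: False, f: False}
  {z: True, f: True}


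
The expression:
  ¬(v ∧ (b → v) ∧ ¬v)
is always true.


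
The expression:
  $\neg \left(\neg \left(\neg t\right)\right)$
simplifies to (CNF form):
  $\neg t$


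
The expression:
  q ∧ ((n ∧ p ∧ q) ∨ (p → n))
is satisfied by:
  {n: True, q: True, p: False}
  {q: True, p: False, n: False}
  {n: True, p: True, q: True}


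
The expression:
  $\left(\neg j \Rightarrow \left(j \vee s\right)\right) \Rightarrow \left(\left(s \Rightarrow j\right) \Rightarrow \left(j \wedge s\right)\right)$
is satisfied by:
  {s: True, j: False}
  {j: False, s: False}
  {j: True, s: True}


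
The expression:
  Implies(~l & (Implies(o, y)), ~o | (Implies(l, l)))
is always true.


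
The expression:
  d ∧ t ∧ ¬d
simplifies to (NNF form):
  False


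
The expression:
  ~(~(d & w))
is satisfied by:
  {w: True, d: True}


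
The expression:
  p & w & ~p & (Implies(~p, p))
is never true.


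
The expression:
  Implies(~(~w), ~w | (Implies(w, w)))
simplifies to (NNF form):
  True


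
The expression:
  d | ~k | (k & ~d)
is always true.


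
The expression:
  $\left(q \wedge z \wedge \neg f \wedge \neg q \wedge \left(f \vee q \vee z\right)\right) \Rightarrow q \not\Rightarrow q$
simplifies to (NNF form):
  $\text{True}$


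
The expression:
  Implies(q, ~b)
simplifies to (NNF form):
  ~b | ~q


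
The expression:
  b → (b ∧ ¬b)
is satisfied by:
  {b: False}


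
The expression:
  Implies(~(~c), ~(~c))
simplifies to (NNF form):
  True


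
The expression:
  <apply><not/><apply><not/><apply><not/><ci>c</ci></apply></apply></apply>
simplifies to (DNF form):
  <apply><not/><ci>c</ci></apply>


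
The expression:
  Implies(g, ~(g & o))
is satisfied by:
  {g: False, o: False}
  {o: True, g: False}
  {g: True, o: False}


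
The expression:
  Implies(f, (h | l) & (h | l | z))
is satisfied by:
  {l: True, h: True, f: False}
  {l: True, h: False, f: False}
  {h: True, l: False, f: False}
  {l: False, h: False, f: False}
  {f: True, l: True, h: True}
  {f: True, l: True, h: False}
  {f: True, h: True, l: False}


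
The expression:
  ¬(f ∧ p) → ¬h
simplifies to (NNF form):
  (f ∧ p) ∨ ¬h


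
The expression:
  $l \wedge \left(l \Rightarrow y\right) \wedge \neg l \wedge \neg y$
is never true.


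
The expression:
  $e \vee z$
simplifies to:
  $e \vee z$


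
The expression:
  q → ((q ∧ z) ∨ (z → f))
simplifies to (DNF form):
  True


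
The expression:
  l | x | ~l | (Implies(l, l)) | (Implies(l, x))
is always true.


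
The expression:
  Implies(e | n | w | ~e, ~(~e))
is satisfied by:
  {e: True}


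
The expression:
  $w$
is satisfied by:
  {w: True}


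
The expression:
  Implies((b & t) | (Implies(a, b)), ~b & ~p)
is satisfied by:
  {a: True, p: False, b: False}
  {p: False, b: False, a: False}
  {a: True, p: True, b: False}


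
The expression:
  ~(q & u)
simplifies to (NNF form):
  ~q | ~u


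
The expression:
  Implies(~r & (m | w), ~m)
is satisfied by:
  {r: True, m: False}
  {m: False, r: False}
  {m: True, r: True}


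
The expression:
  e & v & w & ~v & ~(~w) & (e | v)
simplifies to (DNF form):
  False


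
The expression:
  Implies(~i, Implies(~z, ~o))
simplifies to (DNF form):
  i | z | ~o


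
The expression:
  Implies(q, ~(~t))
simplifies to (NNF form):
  t | ~q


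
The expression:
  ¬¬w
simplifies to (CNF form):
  w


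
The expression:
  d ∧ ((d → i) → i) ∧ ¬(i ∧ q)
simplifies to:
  d ∧ (¬i ∨ ¬q)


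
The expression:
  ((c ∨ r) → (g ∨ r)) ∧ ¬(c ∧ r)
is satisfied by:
  {g: True, c: False, r: False}
  {g: False, c: False, r: False}
  {r: True, g: True, c: False}
  {r: True, g: False, c: False}
  {c: True, g: True, r: False}


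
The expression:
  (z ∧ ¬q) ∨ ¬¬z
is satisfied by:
  {z: True}


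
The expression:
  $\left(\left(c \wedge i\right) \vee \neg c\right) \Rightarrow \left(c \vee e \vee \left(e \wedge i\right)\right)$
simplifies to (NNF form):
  $c \vee e$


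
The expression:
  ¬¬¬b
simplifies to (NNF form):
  ¬b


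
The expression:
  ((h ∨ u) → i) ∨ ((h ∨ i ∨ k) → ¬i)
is always true.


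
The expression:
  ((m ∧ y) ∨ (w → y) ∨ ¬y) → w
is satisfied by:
  {w: True}


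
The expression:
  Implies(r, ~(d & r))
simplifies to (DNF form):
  ~d | ~r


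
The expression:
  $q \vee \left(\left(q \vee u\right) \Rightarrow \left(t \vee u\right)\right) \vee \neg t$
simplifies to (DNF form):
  $\text{True}$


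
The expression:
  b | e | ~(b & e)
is always true.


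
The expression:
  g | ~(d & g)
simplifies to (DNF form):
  True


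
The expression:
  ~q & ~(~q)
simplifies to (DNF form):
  False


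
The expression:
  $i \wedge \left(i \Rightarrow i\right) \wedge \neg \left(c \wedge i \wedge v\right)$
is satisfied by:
  {i: True, v: False, c: False}
  {c: True, i: True, v: False}
  {v: True, i: True, c: False}


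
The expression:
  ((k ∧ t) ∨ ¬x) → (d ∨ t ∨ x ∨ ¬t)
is always true.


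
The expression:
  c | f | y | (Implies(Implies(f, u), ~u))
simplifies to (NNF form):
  c | f | y | ~u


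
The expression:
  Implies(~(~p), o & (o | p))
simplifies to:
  o | ~p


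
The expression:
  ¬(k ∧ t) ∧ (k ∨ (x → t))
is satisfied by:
  {x: False, k: False, t: False}
  {t: True, x: False, k: False}
  {t: True, x: True, k: False}
  {k: True, x: False, t: False}
  {k: True, x: True, t: False}


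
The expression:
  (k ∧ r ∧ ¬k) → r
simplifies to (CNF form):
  True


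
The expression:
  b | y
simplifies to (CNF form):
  b | y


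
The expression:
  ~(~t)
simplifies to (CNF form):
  t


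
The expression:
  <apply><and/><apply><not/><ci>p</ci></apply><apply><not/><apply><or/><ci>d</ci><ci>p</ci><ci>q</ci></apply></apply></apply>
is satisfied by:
  {q: False, d: False, p: False}


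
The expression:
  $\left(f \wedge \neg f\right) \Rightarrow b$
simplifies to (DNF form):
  $\text{True}$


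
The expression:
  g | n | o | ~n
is always true.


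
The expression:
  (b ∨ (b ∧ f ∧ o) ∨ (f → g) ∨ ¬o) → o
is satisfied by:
  {o: True}


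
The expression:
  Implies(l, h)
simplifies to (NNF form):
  h | ~l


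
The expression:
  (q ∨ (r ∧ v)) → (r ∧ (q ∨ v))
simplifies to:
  r ∨ ¬q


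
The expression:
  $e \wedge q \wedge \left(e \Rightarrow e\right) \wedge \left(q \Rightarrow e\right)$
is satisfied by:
  {e: True, q: True}


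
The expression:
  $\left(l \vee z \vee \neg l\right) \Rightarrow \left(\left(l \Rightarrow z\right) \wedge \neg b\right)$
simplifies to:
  $\neg b \wedge \left(z \vee \neg l\right)$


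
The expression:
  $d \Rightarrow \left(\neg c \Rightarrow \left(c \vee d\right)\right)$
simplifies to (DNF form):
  $\text{True}$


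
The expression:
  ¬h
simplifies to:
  ¬h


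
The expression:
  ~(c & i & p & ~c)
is always true.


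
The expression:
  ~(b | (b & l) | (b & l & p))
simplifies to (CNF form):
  ~b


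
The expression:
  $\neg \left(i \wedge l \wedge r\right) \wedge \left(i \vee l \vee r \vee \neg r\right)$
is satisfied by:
  {l: False, i: False, r: False}
  {r: True, l: False, i: False}
  {i: True, l: False, r: False}
  {r: True, i: True, l: False}
  {l: True, r: False, i: False}
  {r: True, l: True, i: False}
  {i: True, l: True, r: False}


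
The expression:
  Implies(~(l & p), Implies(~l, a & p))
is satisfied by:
  {l: True, p: True, a: True}
  {l: True, p: True, a: False}
  {l: True, a: True, p: False}
  {l: True, a: False, p: False}
  {p: True, a: True, l: False}


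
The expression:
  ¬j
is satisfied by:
  {j: False}


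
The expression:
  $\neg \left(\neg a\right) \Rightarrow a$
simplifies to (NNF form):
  $\text{True}$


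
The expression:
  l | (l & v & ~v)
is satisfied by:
  {l: True}


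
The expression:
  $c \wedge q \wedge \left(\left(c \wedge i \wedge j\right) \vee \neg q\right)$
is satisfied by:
  {c: True, i: True, j: True, q: True}


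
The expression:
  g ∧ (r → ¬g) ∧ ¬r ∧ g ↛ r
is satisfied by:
  {g: True, r: False}


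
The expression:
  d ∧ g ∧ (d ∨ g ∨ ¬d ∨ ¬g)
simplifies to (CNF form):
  d ∧ g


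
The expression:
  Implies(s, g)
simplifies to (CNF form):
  g | ~s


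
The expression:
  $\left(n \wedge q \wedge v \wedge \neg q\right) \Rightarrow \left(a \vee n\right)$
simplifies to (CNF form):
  $\text{True}$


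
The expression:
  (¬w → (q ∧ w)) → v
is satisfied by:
  {v: True, w: False}
  {w: False, v: False}
  {w: True, v: True}


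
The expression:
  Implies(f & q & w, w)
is always true.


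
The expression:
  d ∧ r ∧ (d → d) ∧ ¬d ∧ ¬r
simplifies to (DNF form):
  False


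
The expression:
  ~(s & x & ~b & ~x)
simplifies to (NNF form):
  True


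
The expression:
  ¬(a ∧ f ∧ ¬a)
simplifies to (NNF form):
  True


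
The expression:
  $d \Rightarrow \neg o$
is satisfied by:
  {o: False, d: False}
  {d: True, o: False}
  {o: True, d: False}


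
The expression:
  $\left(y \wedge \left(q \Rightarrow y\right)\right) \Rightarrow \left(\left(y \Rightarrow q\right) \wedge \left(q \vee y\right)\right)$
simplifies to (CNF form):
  $q \vee \neg y$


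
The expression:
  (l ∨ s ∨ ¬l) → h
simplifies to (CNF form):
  h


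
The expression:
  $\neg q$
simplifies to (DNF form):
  $\neg q$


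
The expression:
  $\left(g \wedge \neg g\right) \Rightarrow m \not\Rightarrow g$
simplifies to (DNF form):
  $\text{True}$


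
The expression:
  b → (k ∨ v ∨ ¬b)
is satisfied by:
  {k: True, v: True, b: False}
  {k: True, v: False, b: False}
  {v: True, k: False, b: False}
  {k: False, v: False, b: False}
  {b: True, k: True, v: True}
  {b: True, k: True, v: False}
  {b: True, v: True, k: False}


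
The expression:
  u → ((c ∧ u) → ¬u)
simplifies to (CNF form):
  ¬c ∨ ¬u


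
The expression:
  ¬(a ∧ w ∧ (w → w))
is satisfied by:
  {w: False, a: False}
  {a: True, w: False}
  {w: True, a: False}


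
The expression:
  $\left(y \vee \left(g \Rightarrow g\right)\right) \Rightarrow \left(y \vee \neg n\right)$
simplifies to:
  $y \vee \neg n$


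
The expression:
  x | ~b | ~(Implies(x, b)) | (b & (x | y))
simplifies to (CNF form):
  x | y | ~b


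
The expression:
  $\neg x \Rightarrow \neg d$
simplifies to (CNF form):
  $x \vee \neg d$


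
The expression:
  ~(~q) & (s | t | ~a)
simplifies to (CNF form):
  q & (s | t | ~a)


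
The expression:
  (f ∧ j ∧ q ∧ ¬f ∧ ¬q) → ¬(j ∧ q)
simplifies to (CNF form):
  True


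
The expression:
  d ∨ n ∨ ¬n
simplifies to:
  True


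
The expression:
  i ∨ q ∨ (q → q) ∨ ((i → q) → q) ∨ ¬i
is always true.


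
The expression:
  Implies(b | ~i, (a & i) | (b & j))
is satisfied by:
  {i: True, a: True, j: True, b: False}
  {i: True, a: True, b: False, j: False}
  {i: True, j: True, b: False, a: False}
  {i: True, b: False, j: False, a: False}
  {i: True, a: True, b: True, j: True}
  {i: True, a: True, b: True, j: False}
  {i: True, b: True, j: True, a: False}
  {a: True, b: True, j: True, i: False}
  {b: True, j: True, a: False, i: False}


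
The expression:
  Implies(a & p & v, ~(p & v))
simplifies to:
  ~a | ~p | ~v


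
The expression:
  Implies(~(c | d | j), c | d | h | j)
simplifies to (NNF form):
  c | d | h | j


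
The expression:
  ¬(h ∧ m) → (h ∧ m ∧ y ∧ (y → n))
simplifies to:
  h ∧ m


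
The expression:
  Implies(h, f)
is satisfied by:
  {f: True, h: False}
  {h: False, f: False}
  {h: True, f: True}


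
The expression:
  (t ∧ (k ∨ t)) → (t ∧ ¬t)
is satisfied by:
  {t: False}


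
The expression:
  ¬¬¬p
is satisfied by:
  {p: False}


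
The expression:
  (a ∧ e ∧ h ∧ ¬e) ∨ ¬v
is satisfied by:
  {v: False}


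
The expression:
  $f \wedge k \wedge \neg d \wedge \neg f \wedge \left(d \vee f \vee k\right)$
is never true.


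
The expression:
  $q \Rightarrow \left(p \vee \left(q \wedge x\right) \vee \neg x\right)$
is always true.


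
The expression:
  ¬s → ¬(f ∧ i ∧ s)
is always true.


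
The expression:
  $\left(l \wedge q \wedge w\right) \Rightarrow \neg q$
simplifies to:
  $\neg l \vee \neg q \vee \neg w$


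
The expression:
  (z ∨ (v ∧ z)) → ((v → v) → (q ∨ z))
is always true.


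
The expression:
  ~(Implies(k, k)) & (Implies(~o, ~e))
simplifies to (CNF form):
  False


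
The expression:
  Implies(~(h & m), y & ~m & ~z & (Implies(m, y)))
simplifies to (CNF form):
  (m | y) & (h | ~m) & (m | ~z)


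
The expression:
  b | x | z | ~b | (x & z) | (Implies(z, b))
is always true.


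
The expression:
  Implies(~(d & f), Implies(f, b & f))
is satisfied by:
  {b: True, d: True, f: False}
  {b: True, d: False, f: False}
  {d: True, b: False, f: False}
  {b: False, d: False, f: False}
  {f: True, b: True, d: True}
  {f: True, b: True, d: False}
  {f: True, d: True, b: False}


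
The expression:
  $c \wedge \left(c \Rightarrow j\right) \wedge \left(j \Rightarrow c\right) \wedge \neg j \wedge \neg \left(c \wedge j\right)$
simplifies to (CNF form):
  $\text{False}$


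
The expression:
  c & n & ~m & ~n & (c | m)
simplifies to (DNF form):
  False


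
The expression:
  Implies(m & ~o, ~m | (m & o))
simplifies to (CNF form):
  o | ~m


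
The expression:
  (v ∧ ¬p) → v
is always true.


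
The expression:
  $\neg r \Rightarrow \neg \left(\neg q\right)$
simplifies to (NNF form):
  $q \vee r$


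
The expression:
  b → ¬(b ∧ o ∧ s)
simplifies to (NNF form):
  ¬b ∨ ¬o ∨ ¬s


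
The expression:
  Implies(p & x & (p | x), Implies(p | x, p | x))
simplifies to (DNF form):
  True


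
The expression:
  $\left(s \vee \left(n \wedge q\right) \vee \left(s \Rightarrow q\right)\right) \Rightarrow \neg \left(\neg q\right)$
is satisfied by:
  {q: True}


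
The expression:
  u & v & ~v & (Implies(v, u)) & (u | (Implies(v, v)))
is never true.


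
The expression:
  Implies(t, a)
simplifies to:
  a | ~t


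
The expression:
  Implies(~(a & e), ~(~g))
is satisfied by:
  {e: True, g: True, a: True}
  {e: True, g: True, a: False}
  {g: True, a: True, e: False}
  {g: True, a: False, e: False}
  {e: True, a: True, g: False}


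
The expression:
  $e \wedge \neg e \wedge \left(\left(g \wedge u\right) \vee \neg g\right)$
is never true.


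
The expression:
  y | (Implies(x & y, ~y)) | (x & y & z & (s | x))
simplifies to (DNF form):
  True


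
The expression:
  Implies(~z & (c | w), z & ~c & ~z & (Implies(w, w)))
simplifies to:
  z | (~c & ~w)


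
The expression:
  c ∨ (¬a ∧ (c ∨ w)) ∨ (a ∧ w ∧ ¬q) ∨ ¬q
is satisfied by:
  {c: True, w: True, q: False, a: False}
  {c: True, w: False, q: False, a: False}
  {c: True, a: True, w: True, q: False}
  {c: True, a: True, w: False, q: False}
  {w: True, a: False, q: False, c: False}
  {w: False, a: False, q: False, c: False}
  {a: True, w: True, q: False, c: False}
  {a: True, w: False, q: False, c: False}
  {c: True, q: True, w: True, a: False}
  {c: True, q: True, w: False, a: False}
  {c: True, a: True, q: True, w: True}
  {c: True, a: True, q: True, w: False}
  {q: True, w: True, a: False, c: False}


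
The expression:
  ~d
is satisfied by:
  {d: False}


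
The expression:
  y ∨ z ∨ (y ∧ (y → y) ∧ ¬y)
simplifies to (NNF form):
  y ∨ z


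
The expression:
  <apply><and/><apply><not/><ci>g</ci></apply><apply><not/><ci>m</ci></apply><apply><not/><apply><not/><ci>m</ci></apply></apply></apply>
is never true.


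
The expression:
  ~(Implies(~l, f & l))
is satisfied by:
  {l: False}


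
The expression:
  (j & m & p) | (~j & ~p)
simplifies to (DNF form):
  (p & ~p) | (j & m & p) | (~j & ~p) | (j & m & ~j) | (j & p & ~p) | (m & p & ~p) | (j & ~j & ~p) | (m & ~j & ~p)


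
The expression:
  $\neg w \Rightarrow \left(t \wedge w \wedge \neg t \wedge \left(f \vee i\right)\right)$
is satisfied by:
  {w: True}


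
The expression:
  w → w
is always true.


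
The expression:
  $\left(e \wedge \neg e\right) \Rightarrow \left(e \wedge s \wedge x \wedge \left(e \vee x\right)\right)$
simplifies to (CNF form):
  $\text{True}$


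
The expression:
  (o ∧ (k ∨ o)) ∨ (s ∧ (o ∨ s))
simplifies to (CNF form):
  o ∨ s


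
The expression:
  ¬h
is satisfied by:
  {h: False}


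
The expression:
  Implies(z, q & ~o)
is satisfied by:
  {q: True, z: False, o: False}
  {q: False, z: False, o: False}
  {o: True, q: True, z: False}
  {o: True, q: False, z: False}
  {z: True, q: True, o: False}


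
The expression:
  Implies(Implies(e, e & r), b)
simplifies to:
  b | (e & ~r)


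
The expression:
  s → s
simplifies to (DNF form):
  True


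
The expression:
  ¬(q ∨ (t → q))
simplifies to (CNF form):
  t ∧ ¬q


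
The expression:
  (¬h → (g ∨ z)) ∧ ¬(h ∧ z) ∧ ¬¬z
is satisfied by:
  {z: True, h: False}


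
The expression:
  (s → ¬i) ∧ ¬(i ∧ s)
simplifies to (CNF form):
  ¬i ∨ ¬s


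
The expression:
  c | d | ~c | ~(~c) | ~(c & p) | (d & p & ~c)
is always true.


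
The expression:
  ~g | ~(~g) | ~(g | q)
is always true.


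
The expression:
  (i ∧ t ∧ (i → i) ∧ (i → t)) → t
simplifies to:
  True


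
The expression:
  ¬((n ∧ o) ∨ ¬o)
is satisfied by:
  {o: True, n: False}


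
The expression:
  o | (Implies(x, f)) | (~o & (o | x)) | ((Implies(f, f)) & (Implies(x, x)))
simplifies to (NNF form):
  True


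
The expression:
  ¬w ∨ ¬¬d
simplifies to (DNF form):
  d ∨ ¬w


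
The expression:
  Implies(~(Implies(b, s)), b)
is always true.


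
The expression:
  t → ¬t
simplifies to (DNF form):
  ¬t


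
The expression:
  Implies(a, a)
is always true.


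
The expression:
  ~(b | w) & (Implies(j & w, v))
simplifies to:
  ~b & ~w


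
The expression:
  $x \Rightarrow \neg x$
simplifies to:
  $\neg x$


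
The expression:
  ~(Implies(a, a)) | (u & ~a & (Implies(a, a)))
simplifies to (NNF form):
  u & ~a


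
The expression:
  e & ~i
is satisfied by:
  {e: True, i: False}


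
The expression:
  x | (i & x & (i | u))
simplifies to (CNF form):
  x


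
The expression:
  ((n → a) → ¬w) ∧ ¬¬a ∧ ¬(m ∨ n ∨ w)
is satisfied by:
  {a: True, n: False, w: False, m: False}


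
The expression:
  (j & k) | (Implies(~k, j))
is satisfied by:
  {k: True, j: True}
  {k: True, j: False}
  {j: True, k: False}


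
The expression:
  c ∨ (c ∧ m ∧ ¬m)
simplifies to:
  c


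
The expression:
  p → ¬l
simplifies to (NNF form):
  ¬l ∨ ¬p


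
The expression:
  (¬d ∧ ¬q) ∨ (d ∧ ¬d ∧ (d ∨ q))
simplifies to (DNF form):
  ¬d ∧ ¬q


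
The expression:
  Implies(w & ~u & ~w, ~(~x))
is always true.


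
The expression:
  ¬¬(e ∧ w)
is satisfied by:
  {e: True, w: True}


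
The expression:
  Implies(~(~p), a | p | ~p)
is always true.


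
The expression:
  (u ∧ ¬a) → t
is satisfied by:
  {a: True, t: True, u: False}
  {a: True, u: False, t: False}
  {t: True, u: False, a: False}
  {t: False, u: False, a: False}
  {a: True, t: True, u: True}
  {a: True, u: True, t: False}
  {t: True, u: True, a: False}


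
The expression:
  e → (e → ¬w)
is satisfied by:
  {w: False, e: False}
  {e: True, w: False}
  {w: True, e: False}


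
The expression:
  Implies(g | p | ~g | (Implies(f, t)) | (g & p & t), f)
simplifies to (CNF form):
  f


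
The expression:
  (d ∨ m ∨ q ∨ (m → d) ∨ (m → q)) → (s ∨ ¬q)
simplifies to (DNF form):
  s ∨ ¬q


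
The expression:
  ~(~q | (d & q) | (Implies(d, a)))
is never true.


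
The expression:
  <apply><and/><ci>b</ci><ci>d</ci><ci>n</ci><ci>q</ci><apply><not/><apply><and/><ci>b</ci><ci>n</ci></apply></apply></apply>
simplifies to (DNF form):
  <false/>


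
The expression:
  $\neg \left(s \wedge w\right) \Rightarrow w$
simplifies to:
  $w$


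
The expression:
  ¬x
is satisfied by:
  {x: False}


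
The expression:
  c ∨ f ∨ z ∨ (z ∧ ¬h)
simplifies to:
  c ∨ f ∨ z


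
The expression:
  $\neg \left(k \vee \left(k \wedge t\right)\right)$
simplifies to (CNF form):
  $\neg k$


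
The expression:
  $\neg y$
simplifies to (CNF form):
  $\neg y$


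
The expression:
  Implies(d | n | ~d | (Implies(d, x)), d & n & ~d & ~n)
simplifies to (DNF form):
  False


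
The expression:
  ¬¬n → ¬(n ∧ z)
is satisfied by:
  {z: False, n: False}
  {n: True, z: False}
  {z: True, n: False}


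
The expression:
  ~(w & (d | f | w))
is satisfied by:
  {w: False}


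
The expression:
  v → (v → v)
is always true.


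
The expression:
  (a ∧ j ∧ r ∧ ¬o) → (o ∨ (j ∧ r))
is always true.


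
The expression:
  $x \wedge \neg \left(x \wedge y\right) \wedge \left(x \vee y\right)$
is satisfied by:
  {x: True, y: False}


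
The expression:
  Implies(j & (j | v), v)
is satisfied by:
  {v: True, j: False}
  {j: False, v: False}
  {j: True, v: True}


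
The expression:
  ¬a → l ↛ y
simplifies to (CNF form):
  (a ∨ l) ∧ (a ∨ ¬y)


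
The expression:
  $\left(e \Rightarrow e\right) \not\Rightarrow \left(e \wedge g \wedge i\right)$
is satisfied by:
  {g: False, e: False, i: False}
  {i: True, g: False, e: False}
  {e: True, g: False, i: False}
  {i: True, e: True, g: False}
  {g: True, i: False, e: False}
  {i: True, g: True, e: False}
  {e: True, g: True, i: False}


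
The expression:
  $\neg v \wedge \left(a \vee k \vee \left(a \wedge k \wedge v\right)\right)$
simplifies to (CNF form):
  $\neg v \wedge \left(a \vee k\right)$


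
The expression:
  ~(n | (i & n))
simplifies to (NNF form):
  ~n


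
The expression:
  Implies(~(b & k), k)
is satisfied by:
  {k: True}


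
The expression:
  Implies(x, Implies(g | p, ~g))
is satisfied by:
  {g: False, x: False}
  {x: True, g: False}
  {g: True, x: False}


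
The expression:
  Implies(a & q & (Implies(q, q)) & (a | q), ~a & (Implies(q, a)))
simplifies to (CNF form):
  ~a | ~q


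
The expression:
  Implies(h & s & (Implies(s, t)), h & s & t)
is always true.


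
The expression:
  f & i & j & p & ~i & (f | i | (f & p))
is never true.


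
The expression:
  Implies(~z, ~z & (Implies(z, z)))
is always true.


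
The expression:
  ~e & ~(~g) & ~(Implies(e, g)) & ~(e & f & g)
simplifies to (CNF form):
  False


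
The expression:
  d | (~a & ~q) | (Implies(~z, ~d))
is always true.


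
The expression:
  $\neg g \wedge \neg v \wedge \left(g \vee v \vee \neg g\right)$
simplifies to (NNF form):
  $\neg g \wedge \neg v$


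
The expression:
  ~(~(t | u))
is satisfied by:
  {t: True, u: True}
  {t: True, u: False}
  {u: True, t: False}


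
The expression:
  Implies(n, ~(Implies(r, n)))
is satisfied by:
  {n: False}


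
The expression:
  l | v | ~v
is always true.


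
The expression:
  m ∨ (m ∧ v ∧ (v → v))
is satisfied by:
  {m: True}


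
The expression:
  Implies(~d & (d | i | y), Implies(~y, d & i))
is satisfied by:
  {y: True, d: True, i: False}
  {y: True, i: False, d: False}
  {d: True, i: False, y: False}
  {d: False, i: False, y: False}
  {y: True, d: True, i: True}
  {y: True, i: True, d: False}
  {d: True, i: True, y: False}


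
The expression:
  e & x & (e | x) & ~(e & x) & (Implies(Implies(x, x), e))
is never true.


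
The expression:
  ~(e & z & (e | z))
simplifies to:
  ~e | ~z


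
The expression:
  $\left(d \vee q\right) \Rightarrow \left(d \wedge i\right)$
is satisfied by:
  {i: True, q: False, d: False}
  {q: False, d: False, i: False}
  {i: True, d: True, q: False}
  {i: True, d: True, q: True}


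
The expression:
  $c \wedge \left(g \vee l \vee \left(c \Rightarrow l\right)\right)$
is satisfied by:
  {l: True, g: True, c: True}
  {l: True, c: True, g: False}
  {g: True, c: True, l: False}


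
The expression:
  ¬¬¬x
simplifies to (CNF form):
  ¬x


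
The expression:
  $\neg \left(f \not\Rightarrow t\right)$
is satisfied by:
  {t: True, f: False}
  {f: False, t: False}
  {f: True, t: True}


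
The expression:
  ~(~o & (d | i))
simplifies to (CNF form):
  (o | ~d) & (o | ~i)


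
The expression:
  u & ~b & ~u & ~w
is never true.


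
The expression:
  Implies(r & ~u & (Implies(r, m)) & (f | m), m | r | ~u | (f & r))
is always true.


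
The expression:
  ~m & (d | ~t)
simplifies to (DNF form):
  (d & ~m) | (~m & ~t)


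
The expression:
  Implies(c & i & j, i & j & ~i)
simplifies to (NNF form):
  ~c | ~i | ~j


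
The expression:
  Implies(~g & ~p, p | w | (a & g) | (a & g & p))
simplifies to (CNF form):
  g | p | w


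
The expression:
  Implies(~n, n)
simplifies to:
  n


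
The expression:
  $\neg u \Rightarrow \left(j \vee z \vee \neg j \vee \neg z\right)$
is always true.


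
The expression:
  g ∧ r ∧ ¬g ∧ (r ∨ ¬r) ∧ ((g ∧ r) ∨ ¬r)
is never true.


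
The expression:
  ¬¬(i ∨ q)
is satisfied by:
  {i: True, q: True}
  {i: True, q: False}
  {q: True, i: False}


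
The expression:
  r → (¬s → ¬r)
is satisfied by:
  {s: True, r: False}
  {r: False, s: False}
  {r: True, s: True}


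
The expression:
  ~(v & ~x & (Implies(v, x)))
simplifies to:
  True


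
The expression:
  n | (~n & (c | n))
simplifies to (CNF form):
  c | n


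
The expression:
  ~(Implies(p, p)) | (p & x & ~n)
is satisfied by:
  {p: True, x: True, n: False}


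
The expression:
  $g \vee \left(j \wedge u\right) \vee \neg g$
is always true.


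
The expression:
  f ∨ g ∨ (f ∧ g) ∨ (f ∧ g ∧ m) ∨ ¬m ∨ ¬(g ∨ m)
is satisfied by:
  {g: True, f: True, m: False}
  {g: True, f: False, m: False}
  {f: True, g: False, m: False}
  {g: False, f: False, m: False}
  {g: True, m: True, f: True}
  {g: True, m: True, f: False}
  {m: True, f: True, g: False}


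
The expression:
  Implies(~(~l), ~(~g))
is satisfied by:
  {g: True, l: False}
  {l: False, g: False}
  {l: True, g: True}


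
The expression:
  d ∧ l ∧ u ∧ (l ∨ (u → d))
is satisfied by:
  {u: True, d: True, l: True}


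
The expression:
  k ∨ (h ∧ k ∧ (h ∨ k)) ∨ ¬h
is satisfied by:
  {k: True, h: False}
  {h: False, k: False}
  {h: True, k: True}


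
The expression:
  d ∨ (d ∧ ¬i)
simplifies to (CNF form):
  d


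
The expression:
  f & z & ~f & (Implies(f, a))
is never true.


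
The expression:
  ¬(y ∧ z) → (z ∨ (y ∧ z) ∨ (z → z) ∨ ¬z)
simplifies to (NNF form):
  True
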